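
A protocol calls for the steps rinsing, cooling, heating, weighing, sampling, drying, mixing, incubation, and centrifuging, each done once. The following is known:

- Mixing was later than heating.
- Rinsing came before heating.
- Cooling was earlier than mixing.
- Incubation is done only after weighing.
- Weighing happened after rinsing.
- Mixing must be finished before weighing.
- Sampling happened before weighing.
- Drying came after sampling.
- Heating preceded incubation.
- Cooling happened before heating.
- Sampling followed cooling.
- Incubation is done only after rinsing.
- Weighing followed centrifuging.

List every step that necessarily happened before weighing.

centrifuging, cooling, heating, mixing, rinsing, sampling

Directly stated before weighing: centrifuging, mixing, rinsing, and sampling.
Cooling reaches weighing via cooling → mixing → weighing.
Heating reaches weighing via heating → mixing → weighing.
No chain forces drying (or any of the others) ahead of weighing.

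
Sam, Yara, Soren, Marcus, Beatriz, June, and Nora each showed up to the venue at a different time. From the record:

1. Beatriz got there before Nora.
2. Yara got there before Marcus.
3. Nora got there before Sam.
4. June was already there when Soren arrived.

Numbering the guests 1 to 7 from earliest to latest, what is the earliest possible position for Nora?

2

Beatriz must come before Nora — 1 forced predecessor.
Nothing else is forced ahead of Nora, so their earliest slot is position 1 + 1 = 2.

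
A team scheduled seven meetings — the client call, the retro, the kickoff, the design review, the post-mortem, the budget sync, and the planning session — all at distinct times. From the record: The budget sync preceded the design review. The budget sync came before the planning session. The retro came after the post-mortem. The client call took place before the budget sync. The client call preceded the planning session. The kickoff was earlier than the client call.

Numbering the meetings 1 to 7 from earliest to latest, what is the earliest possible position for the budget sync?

The client call and the kickoff must both come before the budget sync — 2 forced predecessors.
Nothing else is forced ahead of the budget sync, so its earliest slot is position 2 + 1 = 3.

3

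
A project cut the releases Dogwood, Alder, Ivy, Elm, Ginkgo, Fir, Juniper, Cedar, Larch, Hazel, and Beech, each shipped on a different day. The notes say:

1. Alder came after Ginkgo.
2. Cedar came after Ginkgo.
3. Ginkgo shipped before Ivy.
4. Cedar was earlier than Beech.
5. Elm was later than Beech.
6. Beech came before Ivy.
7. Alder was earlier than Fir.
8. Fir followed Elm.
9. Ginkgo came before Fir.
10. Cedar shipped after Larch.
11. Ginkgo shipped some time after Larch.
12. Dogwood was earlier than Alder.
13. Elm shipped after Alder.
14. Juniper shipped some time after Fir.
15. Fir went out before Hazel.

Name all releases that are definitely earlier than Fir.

Alder, Beech, Cedar, Dogwood, Elm, Ginkgo, Larch

Directly stated before Fir: Alder, Elm, and Ginkgo.
Beech reaches Fir via Beech → Elm → Fir.
Cedar reaches Fir via Cedar → Beech → Elm → Fir.
Dogwood reaches Fir via Dogwood → Alder → Fir.
Likewise Larch reaches Fir by chaining the stated constraints.
No chain forces Hazel (or any of the others) ahead of Fir.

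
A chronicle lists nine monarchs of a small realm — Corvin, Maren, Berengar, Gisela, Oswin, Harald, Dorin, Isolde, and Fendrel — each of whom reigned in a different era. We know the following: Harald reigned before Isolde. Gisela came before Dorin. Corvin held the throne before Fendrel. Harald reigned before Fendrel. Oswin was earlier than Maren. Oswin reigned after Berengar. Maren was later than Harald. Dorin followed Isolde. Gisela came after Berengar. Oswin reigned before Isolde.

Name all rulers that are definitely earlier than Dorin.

Directly stated before Dorin: Gisela and Isolde.
Berengar reaches Dorin via Berengar → Gisela → Dorin.
Harald reaches Dorin via Harald → Isolde → Dorin.
Oswin reaches Dorin via Oswin → Isolde → Dorin.
No chain forces Corvin (or any of the others) ahead of Dorin.

Berengar, Gisela, Harald, Isolde, Oswin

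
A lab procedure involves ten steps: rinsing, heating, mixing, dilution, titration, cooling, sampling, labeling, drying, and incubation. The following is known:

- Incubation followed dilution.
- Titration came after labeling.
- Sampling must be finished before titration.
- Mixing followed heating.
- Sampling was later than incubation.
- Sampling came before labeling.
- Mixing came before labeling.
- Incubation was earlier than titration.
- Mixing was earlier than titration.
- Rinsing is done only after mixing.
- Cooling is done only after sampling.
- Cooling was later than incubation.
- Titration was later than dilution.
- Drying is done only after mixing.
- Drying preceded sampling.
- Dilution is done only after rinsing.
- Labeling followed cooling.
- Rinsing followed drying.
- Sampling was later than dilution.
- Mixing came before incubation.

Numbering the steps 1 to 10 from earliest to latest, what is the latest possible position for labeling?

9

Labeling must come before titration — 1 step forced after it.
Everything else can be placed before labeling in some valid order, so labeling can sit as late as position 10 − 1 = 9.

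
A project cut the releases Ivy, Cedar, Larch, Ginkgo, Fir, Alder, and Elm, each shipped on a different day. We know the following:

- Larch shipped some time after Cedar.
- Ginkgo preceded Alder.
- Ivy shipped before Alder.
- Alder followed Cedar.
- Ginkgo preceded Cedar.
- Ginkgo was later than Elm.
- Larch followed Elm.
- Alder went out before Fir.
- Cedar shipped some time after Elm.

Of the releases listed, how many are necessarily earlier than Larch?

Directly stated before Larch: Cedar and Elm.
Ginkgo reaches Larch via Ginkgo → Cedar → Larch.
No chain forces Fir (or any of the others) ahead of Larch.
That's Cedar, Elm, and Ginkgo — 3 in all.

3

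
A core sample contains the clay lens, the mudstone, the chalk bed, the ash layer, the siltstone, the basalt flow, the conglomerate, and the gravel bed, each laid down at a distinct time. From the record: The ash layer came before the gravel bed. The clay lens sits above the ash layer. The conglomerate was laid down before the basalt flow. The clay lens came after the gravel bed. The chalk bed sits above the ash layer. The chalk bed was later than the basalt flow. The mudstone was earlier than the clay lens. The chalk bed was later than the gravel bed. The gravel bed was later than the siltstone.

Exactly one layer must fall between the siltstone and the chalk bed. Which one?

the gravel bed

Tracing the constraints gives the siltstone → the gravel bed → the chalk bed, so the gravel bed sits after the siltstone and before the chalk bed.
No other layer is forced both after the siltstone and before the chalk bed.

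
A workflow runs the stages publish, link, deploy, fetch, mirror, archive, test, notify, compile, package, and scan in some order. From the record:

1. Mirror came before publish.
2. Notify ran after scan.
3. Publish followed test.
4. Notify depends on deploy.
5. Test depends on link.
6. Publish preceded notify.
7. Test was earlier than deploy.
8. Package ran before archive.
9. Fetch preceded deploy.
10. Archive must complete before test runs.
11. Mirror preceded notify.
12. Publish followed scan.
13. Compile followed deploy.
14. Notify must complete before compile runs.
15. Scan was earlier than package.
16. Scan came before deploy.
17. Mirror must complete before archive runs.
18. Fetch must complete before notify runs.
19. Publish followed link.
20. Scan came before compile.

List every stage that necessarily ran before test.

archive, link, mirror, package, scan

Directly stated before test: archive and link.
Mirror reaches test via mirror → archive → test.
Package reaches test via package → archive → test.
Scan reaches test via scan → package → archive → test.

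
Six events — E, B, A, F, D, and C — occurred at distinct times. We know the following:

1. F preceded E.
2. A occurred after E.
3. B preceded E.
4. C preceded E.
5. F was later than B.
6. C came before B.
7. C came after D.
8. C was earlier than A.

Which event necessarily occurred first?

D has a chain of constraints placing it before every other event, so D must be first.

D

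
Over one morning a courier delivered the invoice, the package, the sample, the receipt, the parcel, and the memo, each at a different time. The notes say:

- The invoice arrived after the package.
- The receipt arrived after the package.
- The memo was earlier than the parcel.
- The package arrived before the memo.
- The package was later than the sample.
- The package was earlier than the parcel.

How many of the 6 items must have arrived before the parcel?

Directly stated before the parcel: the memo and the package.
The sample reaches the parcel via the sample → the package → the parcel.
No chain forces the receipt (or any of the others) ahead of the parcel.
That's the memo, the package, and the sample — 3 in all.

3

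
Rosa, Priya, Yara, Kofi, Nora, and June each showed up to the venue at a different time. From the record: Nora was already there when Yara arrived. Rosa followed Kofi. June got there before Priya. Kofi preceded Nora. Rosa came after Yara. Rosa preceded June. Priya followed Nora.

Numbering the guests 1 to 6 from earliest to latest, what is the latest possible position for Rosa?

Rosa must come before June and Priya — 2 guests forced after them.
Everything else can be placed before Rosa in some valid order, so Rosa can sit as late as position 6 − 2 = 4.

4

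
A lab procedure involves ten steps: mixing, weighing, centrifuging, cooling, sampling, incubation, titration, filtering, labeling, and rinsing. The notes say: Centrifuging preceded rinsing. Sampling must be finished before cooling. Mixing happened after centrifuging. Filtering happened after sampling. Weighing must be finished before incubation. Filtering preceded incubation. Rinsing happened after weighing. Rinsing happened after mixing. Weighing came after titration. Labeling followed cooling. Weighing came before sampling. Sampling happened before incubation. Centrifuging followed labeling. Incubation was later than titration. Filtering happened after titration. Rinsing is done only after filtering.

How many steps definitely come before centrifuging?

Directly stated before centrifuging: labeling.
Cooling reaches centrifuging via cooling → labeling → centrifuging.
Sampling reaches centrifuging via sampling → cooling → labeling → centrifuging.
Titration reaches centrifuging via titration → weighing → sampling → cooling → labeling → centrifuging.
Likewise weighing reaches centrifuging by chaining the stated constraints.
That's cooling, labeling, sampling, titration, and weighing — 5 in all.

5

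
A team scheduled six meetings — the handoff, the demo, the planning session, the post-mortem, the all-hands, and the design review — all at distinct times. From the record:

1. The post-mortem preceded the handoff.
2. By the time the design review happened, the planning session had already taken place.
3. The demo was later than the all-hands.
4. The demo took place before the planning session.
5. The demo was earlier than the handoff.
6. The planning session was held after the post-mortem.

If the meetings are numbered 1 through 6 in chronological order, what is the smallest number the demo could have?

The all-hands must come before the demo — 1 forced predecessor.
Nothing else is forced ahead of the demo, so its earliest slot is position 1 + 1 = 2.

2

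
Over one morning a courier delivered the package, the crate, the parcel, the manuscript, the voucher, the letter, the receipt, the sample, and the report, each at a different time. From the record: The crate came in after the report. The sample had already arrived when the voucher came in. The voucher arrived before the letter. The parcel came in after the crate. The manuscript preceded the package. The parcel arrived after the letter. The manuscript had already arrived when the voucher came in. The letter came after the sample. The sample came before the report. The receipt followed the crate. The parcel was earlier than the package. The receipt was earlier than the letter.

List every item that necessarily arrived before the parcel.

Directly stated before the parcel: the crate and the letter.
The manuscript reaches the parcel via the manuscript → the voucher → the letter → the parcel.
The receipt reaches the parcel via the receipt → the letter → the parcel.
The report reaches the parcel via the report → the crate → the parcel.
Likewise the sample and the voucher each reach the parcel by chaining the stated constraints.

the crate, the letter, the manuscript, the receipt, the report, the sample, the voucher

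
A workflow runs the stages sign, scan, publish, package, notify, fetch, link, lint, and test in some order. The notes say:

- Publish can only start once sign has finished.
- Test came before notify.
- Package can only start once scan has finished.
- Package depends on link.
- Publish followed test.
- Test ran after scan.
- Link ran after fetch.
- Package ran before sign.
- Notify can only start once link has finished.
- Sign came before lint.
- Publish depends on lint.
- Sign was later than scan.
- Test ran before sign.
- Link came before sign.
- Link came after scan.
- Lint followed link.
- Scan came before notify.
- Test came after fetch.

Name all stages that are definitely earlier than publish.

fetch, link, lint, package, scan, sign, test

Directly stated before publish: lint, sign, and test.
Fetch reaches publish via fetch → test → publish.
Link reaches publish via link → sign → publish.
Package reaches publish via package → sign → publish.
Likewise scan reaches publish by chaining the stated constraints.
No chain forces notify ahead of publish.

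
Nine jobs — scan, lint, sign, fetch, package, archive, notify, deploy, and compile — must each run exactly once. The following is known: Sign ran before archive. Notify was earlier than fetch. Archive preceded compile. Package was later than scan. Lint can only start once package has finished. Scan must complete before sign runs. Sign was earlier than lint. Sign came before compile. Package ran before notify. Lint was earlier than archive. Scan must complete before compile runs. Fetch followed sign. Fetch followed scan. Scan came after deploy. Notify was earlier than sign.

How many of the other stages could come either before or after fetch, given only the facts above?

3

Forced before fetch: deploy, notify, package, scan, and sign.
That leaves archive, compile, and lint with no forced order relative to fetch — 3.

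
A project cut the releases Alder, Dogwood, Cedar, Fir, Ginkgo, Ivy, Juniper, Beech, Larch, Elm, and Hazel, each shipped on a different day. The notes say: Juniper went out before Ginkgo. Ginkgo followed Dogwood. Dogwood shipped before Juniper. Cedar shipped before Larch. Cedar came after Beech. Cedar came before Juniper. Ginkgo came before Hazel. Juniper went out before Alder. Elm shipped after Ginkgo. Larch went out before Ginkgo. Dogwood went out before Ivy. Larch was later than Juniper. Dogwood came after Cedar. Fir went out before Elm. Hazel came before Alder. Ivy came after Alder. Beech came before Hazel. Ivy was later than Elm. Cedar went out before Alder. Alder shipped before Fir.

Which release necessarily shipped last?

Every other release has a chain of constraints placing it before Ivy, so Ivy is last.

Ivy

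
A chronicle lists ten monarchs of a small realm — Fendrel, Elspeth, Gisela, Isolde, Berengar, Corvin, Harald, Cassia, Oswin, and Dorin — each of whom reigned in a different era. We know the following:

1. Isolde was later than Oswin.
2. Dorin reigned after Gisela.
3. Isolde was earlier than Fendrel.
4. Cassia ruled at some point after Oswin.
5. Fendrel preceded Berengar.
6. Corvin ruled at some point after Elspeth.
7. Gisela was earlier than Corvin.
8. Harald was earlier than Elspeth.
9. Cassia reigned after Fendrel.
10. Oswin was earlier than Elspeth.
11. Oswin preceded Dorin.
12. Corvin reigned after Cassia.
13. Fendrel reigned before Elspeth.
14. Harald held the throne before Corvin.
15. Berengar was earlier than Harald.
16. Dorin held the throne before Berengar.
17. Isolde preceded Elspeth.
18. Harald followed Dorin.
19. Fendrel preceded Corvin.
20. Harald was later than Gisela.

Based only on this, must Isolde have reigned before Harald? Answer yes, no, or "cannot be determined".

Chain the constraints: Isolde → Fendrel → Berengar → Harald. Each link is directly stated, so Isolde comes before Harald.

yes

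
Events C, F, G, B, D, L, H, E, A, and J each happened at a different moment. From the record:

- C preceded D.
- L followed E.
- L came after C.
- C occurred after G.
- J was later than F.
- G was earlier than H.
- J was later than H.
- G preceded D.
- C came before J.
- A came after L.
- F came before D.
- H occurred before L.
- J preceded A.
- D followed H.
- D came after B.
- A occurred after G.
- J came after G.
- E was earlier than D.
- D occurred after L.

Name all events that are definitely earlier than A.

Directly stated before A: G, J, and L.
C reaches A via C → L → A.
E reaches A via E → L → A.
F reaches A via F → J → A.
Likewise H reaches A by chaining the stated constraints.

C, E, F, G, H, J, L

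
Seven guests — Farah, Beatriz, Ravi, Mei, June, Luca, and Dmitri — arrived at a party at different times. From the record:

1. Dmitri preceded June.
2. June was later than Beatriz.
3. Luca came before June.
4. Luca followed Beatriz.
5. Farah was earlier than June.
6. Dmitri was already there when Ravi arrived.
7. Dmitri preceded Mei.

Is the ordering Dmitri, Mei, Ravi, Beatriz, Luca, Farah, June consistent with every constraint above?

Check each stated constraint against the proposed order — e.g. Beatriz is ahead of June; Dmitri is ahead of June. Every pair is in the required order; nothing is violated.

yes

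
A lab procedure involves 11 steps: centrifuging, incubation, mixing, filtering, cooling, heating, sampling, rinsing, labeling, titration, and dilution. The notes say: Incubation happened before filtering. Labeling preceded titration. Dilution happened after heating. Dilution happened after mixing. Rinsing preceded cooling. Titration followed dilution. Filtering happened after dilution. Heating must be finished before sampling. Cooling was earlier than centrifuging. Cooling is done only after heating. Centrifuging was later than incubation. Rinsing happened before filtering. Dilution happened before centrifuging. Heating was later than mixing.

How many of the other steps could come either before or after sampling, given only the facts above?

Forced before sampling: heating and mixing.
That leaves centrifuging, cooling, dilution, filtering, incubation, labeling, rinsing, and titration with no forced order relative to sampling — 8.

8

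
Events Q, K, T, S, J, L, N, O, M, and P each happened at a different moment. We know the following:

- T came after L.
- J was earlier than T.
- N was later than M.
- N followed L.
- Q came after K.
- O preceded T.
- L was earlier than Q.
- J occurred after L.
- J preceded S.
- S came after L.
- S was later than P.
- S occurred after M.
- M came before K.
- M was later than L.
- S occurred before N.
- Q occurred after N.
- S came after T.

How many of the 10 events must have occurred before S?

6

Directly stated before S: J, L, M, P, and T.
O reaches S via O → T → S.
That's J, L, M, O, P, and T — 6 in all.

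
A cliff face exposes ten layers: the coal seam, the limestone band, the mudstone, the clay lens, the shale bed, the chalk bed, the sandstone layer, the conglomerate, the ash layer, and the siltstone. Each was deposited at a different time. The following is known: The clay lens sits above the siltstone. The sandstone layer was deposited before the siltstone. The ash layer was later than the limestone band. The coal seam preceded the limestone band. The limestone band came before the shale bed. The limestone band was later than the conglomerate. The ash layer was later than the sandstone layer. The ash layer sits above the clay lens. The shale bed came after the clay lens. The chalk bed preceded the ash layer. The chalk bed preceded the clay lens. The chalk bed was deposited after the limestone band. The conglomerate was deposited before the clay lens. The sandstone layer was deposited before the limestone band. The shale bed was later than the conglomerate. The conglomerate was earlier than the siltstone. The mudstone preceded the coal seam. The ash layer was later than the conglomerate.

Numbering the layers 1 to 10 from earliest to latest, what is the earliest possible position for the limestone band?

5

The coal seam, the conglomerate, the mudstone, and the sandstone layer must all come before the limestone band — 4 forced predecessors.
Nothing else is forced ahead of the limestone band, so its earliest slot is position 4 + 1 = 5.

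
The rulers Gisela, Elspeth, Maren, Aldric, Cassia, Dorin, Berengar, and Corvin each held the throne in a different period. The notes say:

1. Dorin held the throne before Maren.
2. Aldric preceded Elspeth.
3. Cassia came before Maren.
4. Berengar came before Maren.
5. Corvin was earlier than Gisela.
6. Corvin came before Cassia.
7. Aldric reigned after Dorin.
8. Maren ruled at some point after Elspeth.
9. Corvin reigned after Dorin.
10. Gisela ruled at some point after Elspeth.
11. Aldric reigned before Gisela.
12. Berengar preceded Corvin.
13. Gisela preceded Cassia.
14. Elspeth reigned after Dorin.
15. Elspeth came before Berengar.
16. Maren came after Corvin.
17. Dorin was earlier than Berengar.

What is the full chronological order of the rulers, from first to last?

Dorin, Aldric, Elspeth, Berengar, Corvin, Gisela, Cassia, Maren

The constraints fix every adjacent pair, so only one ordering works:
Dorin → Aldric → Elspeth → Berengar → Corvin → Gisela → Cassia → Maren.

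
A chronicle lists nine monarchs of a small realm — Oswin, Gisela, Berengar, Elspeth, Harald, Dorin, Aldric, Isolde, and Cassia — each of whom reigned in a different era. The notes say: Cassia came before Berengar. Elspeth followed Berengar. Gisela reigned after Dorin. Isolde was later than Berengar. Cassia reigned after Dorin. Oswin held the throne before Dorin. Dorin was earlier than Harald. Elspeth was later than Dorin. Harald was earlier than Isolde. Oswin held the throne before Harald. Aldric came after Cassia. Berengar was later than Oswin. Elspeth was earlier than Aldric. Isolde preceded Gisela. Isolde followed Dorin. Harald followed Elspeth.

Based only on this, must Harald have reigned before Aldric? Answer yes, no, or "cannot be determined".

No chain of stated constraints runs from Harald to Aldric, and none runs from Aldric to Harald either.
So the relative order of Harald and Aldric is not fixed by the given facts.

cannot be determined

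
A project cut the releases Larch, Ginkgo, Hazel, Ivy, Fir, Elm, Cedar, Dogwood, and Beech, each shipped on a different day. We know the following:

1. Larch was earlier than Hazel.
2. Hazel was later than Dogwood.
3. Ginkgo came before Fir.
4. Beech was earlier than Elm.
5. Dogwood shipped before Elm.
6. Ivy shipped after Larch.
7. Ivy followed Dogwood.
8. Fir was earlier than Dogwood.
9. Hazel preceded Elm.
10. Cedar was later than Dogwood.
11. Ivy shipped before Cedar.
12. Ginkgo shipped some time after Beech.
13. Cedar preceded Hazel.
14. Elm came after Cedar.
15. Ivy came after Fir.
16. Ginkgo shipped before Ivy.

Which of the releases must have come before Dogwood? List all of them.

Directly stated before Dogwood: Fir.
Beech reaches Dogwood via Beech → Ginkgo → Fir → Dogwood.
Ginkgo reaches Dogwood via Ginkgo → Fir → Dogwood.
No chain forces Ivy (or any of the others) ahead of Dogwood.

Beech, Fir, Ginkgo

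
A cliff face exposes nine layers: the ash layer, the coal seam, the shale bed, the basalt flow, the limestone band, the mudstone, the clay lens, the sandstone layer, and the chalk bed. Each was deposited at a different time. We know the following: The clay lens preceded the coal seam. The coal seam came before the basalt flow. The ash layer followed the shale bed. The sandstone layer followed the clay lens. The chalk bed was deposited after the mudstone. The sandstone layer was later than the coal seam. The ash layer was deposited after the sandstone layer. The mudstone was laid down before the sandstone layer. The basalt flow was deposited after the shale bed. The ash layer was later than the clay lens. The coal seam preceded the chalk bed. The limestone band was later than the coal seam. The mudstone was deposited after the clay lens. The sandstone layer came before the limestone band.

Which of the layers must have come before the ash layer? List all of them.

the clay lens, the coal seam, the mudstone, the sandstone layer, the shale bed

Directly stated before the ash layer: the clay lens, the sandstone layer, and the shale bed.
The coal seam reaches the ash layer via the coal seam → the sandstone layer → the ash layer.
The mudstone reaches the ash layer via the mudstone → the sandstone layer → the ash layer.
No chain forces the chalk bed (or any of the others) ahead of the ash layer.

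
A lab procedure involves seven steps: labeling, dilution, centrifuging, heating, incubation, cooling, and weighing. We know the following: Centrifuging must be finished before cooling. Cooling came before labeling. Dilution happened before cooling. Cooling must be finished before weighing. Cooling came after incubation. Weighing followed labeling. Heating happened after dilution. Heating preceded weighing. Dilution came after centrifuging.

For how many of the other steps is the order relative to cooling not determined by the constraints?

Forced before cooling: centrifuging, dilution, and incubation; forced after cooling: labeling and weighing.
That leaves heating with no forced order relative to cooling — 1.

1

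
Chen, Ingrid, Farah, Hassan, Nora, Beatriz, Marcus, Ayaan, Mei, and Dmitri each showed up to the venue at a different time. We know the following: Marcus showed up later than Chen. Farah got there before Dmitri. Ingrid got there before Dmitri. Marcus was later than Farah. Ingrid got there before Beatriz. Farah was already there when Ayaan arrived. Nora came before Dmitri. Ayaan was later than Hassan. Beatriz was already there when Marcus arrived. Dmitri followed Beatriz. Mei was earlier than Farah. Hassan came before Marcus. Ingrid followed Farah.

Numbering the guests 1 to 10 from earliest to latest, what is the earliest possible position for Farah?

Mei must come before Farah — 1 forced predecessor.
Nothing else is forced ahead of Farah, so their earliest slot is position 1 + 1 = 2.

2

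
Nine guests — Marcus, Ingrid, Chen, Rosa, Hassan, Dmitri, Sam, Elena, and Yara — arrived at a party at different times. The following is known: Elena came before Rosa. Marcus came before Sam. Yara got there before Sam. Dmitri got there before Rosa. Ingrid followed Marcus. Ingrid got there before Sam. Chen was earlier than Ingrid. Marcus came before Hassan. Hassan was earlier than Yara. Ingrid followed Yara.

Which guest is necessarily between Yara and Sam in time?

Tracing the constraints gives Yara → Ingrid → Sam, so Ingrid sits after Yara and before Sam.
No other guest is forced both after Yara and before Sam.

Ingrid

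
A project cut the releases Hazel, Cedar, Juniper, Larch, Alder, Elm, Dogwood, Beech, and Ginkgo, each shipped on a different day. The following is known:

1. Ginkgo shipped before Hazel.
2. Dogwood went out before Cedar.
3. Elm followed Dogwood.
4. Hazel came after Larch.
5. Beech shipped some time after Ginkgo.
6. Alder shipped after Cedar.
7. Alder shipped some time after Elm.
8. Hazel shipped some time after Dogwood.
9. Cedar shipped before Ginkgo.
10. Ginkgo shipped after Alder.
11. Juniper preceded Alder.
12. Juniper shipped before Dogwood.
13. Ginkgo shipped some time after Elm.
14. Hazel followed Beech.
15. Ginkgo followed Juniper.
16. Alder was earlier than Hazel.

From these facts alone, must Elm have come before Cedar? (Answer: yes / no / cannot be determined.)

cannot be determined

No chain of stated constraints runs from Elm to Cedar, and none runs from Cedar to Elm either.
So the relative order of Elm and Cedar is not fixed by the given facts.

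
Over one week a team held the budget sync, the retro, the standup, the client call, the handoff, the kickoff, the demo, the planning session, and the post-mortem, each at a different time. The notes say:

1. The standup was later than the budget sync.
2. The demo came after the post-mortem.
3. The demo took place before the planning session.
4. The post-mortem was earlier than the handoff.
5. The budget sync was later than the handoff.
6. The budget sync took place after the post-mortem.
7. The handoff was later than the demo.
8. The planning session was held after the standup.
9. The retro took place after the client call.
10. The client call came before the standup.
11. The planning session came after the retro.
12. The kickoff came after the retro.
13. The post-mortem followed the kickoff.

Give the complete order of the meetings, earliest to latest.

the client call, the retro, the kickoff, the post-mortem, the demo, the handoff, the budget sync, the standup, the planning session

The constraints fix every adjacent pair, so only one ordering works:
the client call → the retro → the kickoff → the post-mortem → the demo → the handoff → the budget sync → the standup → the planning session.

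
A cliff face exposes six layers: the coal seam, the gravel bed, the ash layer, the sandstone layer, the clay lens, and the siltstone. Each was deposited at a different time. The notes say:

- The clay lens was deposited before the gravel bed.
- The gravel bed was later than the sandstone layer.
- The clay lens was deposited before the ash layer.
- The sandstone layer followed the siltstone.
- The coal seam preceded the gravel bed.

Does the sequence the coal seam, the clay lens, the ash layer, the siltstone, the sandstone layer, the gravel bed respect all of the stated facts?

yes

Check each stated constraint against the proposed order — e.g. the clay lens is ahead of the gravel bed; the coal seam is ahead of the gravel bed. Every pair is in the required order; nothing is violated.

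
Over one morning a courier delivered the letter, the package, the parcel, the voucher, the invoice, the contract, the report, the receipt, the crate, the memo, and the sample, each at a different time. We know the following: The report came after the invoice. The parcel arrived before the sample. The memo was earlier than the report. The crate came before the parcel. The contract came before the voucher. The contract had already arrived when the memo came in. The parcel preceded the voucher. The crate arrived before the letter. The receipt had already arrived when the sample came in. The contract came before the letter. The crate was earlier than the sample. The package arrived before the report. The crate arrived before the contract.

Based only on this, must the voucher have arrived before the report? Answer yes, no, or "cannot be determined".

No chain of stated constraints runs from the voucher to the report, and none runs from the report to the voucher either.
So the relative order of the voucher and the report is not fixed by the given facts.

cannot be determined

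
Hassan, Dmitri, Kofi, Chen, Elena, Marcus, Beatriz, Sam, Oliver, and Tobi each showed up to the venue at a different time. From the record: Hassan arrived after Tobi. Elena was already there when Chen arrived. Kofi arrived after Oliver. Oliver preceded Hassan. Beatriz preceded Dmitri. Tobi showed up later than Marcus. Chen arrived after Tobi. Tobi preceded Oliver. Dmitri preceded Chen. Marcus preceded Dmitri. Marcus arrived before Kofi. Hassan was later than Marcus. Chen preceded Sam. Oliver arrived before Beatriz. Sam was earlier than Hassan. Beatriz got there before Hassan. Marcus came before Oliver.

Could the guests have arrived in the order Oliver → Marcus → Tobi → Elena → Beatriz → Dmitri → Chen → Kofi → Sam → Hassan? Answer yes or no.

no

The constraints require Marcus before Oliver, but in the proposed sequence Oliver appears ahead of Marcus. That one violation is enough.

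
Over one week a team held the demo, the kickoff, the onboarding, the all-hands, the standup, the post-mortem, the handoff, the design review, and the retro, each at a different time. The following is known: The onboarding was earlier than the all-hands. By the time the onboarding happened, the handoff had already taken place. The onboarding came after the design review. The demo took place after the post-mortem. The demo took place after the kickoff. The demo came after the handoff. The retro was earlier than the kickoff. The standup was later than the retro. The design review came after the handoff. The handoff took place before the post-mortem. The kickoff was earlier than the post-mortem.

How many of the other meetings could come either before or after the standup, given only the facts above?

Forced before the standup: the retro.
That leaves the all-hands, the demo, the design review, the handoff, the kickoff, the onboarding, and the post-mortem with no forced order relative to the standup — 7.

7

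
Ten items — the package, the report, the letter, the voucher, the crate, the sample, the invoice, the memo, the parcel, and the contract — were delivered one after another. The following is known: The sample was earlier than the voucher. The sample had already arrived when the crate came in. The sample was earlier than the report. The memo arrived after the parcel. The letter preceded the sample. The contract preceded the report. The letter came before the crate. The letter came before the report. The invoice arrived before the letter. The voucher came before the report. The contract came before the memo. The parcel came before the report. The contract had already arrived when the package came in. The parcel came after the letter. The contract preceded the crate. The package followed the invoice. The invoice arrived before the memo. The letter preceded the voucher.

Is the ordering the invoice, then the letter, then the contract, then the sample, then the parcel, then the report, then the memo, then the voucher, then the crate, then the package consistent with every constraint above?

no

The constraints require the voucher before the report, but in the proposed sequence the report appears ahead of the voucher. That one violation is enough.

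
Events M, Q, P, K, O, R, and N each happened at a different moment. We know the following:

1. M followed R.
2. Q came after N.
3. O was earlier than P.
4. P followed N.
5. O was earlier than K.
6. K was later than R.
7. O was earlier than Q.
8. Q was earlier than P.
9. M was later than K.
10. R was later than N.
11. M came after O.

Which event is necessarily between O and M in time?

Tracing the constraints gives O → K → M, so K sits after O and before M.
No other event is forced both after O and before M.

K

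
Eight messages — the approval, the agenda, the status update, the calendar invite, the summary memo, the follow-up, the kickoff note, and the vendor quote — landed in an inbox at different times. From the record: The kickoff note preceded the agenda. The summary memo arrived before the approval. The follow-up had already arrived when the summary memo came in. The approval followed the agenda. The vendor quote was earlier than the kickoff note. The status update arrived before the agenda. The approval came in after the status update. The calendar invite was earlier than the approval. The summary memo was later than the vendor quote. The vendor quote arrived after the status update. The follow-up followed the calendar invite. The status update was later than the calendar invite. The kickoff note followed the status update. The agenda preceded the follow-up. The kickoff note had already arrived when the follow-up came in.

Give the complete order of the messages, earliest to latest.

The constraints fix every adjacent pair, so only one ordering works:
the calendar invite → the status update → the vendor quote → the kickoff note → the agenda → the follow-up → the summary memo → the approval.

the calendar invite, the status update, the vendor quote, the kickoff note, the agenda, the follow-up, the summary memo, the approval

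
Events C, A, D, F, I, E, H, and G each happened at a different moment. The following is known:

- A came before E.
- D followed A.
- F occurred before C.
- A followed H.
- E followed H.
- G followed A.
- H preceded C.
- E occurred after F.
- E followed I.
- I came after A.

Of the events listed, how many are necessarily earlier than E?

Directly stated before E: A, F, H, and I.
That's A, F, H, and I — 4 in all.

4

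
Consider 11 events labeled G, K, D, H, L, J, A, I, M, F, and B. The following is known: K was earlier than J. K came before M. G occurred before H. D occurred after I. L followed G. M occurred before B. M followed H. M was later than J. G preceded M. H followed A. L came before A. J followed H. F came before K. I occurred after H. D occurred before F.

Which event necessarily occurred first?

G has a chain of constraints placing it before every other event, so G must be first.

G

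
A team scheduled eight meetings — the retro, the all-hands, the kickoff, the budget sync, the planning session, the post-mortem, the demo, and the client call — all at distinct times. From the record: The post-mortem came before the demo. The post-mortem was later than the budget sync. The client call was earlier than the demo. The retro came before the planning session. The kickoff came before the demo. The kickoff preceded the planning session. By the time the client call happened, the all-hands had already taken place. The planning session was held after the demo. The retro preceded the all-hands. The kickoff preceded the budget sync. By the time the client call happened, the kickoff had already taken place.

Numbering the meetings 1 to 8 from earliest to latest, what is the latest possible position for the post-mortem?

The post-mortem must come before the demo and the planning session — 2 meetings forced after it.
Everything else can be placed before the post-mortem in some valid order, so the post-mortem can sit as late as position 8 − 2 = 6.

6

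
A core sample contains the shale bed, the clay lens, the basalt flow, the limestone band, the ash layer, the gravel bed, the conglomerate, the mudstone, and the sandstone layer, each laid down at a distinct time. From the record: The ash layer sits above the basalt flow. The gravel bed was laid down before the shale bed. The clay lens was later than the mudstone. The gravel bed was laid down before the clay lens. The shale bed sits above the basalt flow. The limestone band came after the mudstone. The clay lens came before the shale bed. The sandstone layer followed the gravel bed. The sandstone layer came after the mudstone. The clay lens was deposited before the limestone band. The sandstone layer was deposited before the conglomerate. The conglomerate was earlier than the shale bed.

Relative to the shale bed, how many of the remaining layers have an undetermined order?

Forced before the shale bed: the basalt flow, the clay lens, the conglomerate, the gravel bed, the mudstone, and the sandstone layer.
That leaves the ash layer and the limestone band with no forced order relative to the shale bed — 2.

2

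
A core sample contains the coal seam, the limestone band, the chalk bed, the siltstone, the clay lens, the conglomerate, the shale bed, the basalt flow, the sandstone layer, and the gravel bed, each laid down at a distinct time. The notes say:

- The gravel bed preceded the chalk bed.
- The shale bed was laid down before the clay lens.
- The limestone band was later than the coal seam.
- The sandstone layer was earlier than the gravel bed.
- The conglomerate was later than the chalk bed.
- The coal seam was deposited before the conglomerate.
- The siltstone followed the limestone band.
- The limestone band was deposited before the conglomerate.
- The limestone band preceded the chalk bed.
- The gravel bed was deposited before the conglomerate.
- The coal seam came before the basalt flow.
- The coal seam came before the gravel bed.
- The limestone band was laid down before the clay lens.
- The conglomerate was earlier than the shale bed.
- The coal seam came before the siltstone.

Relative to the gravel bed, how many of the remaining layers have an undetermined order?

3

Forced before the gravel bed: the coal seam and the sandstone layer; forced after the gravel bed: the chalk bed, the clay lens, the conglomerate, and the shale bed.
That leaves the basalt flow, the limestone band, and the siltstone with no forced order relative to the gravel bed — 3.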